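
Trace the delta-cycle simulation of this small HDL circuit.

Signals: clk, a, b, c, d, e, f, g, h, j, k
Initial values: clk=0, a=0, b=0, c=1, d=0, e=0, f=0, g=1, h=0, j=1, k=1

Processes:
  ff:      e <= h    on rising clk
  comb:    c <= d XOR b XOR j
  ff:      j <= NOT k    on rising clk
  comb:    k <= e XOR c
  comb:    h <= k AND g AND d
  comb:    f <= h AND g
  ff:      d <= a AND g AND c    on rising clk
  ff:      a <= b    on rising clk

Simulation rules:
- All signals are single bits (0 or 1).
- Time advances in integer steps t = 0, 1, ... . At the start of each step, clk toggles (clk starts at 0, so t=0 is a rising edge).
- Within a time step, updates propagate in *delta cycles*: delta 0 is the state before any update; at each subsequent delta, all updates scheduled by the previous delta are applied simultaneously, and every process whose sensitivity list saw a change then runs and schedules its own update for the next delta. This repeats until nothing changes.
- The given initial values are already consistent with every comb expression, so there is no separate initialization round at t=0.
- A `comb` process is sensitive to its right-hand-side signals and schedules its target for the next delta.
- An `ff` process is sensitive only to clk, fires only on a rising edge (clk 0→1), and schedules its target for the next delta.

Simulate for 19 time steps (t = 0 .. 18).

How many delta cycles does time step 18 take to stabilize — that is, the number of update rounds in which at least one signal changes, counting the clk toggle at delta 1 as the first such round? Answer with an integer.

4

t0.Δ0 d=0 g=1 e=0 f=0 clk=0 b=0 h=0 c=1 a=0 k=1 j=1
t0.Δ1 d=0 g=1 e=0 f=0 clk=1 b=0 h=0 c=1 a=0 k=1 j=1
t0.Δ2 d=0 g=1 e=0 f=0 clk=1 b=0 h=0 c=1 a=0 k=1 j=0
t0.Δ3 d=0 g=1 e=0 f=0 clk=1 b=0 h=0 c=0 a=0 k=1 j=0
t0.Δ4 d=0 g=1 e=0 f=0 clk=1 b=0 h=0 c=0 a=0 k=0 j=0
t1.Δ0 d=0 g=1 e=0 f=0 clk=1 b=0 h=0 c=0 a=0 k=0 j=0
t1.Δ1 d=0 g=1 e=0 f=0 clk=0 b=0 h=0 c=0 a=0 k=0 j=0
t2.Δ0 d=0 g=1 e=0 f=0 clk=0 b=0 h=0 c=0 a=0 k=0 j=0
t2.Δ1 d=0 g=1 e=0 f=0 clk=1 b=0 h=0 c=0 a=0 k=0 j=0
t2.Δ2 d=0 g=1 e=0 f=0 clk=1 b=0 h=0 c=0 a=0 k=0 j=1
t2.Δ3 d=0 g=1 e=0 f=0 clk=1 b=0 h=0 c=1 a=0 k=0 j=1
t2.Δ4 d=0 g=1 e=0 f=0 clk=1 b=0 h=0 c=1 a=0 k=1 j=1
t3.Δ0 d=0 g=1 e=0 f=0 clk=1 b=0 h=0 c=1 a=0 k=1 j=1
t3.Δ1 d=0 g=1 e=0 f=0 clk=0 b=0 h=0 c=1 a=0 k=1 j=1
t4.Δ0 d=0 g=1 e=0 f=0 clk=0 b=0 h=0 c=1 a=0 k=1 j=1
t4.Δ1 d=0 g=1 e=0 f=0 clk=1 b=0 h=0 c=1 a=0 k=1 j=1
t4.Δ2 d=0 g=1 e=0 f=0 clk=1 b=0 h=0 c=1 a=0 k=1 j=0
t4.Δ3 d=0 g=1 e=0 f=0 clk=1 b=0 h=0 c=0 a=0 k=1 j=0
t4.Δ4 d=0 g=1 e=0 f=0 clk=1 b=0 h=0 c=0 a=0 k=0 j=0
t5.Δ0 d=0 g=1 e=0 f=0 clk=1 b=0 h=0 c=0 a=0 k=0 j=0
t5.Δ1 d=0 g=1 e=0 f=0 clk=0 b=0 h=0 c=0 a=0 k=0 j=0
t6.Δ0 d=0 g=1 e=0 f=0 clk=0 b=0 h=0 c=0 a=0 k=0 j=0
t6.Δ1 d=0 g=1 e=0 f=0 clk=1 b=0 h=0 c=0 a=0 k=0 j=0
t6.Δ2 d=0 g=1 e=0 f=0 clk=1 b=0 h=0 c=0 a=0 k=0 j=1
t6.Δ3 d=0 g=1 e=0 f=0 clk=1 b=0 h=0 c=1 a=0 k=0 j=1
t6.Δ4 d=0 g=1 e=0 f=0 clk=1 b=0 h=0 c=1 a=0 k=1 j=1
t7.Δ0 d=0 g=1 e=0 f=0 clk=1 b=0 h=0 c=1 a=0 k=1 j=1
t7.Δ1 d=0 g=1 e=0 f=0 clk=0 b=0 h=0 c=1 a=0 k=1 j=1
t8.Δ0 d=0 g=1 e=0 f=0 clk=0 b=0 h=0 c=1 a=0 k=1 j=1
t8.Δ1 d=0 g=1 e=0 f=0 clk=1 b=0 h=0 c=1 a=0 k=1 j=1
t8.Δ2 d=0 g=1 e=0 f=0 clk=1 b=0 h=0 c=1 a=0 k=1 j=0
t8.Δ3 d=0 g=1 e=0 f=0 clk=1 b=0 h=0 c=0 a=0 k=1 j=0
t8.Δ4 d=0 g=1 e=0 f=0 clk=1 b=0 h=0 c=0 a=0 k=0 j=0
t9.Δ0 d=0 g=1 e=0 f=0 clk=1 b=0 h=0 c=0 a=0 k=0 j=0
t9.Δ1 d=0 g=1 e=0 f=0 clk=0 b=0 h=0 c=0 a=0 k=0 j=0
t10.Δ0 d=0 g=1 e=0 f=0 clk=0 b=0 h=0 c=0 a=0 k=0 j=0
t10.Δ1 d=0 g=1 e=0 f=0 clk=1 b=0 h=0 c=0 a=0 k=0 j=0
t10.Δ2 d=0 g=1 e=0 f=0 clk=1 b=0 h=0 c=0 a=0 k=0 j=1
t10.Δ3 d=0 g=1 e=0 f=0 clk=1 b=0 h=0 c=1 a=0 k=0 j=1
t10.Δ4 d=0 g=1 e=0 f=0 clk=1 b=0 h=0 c=1 a=0 k=1 j=1
t11.Δ0 d=0 g=1 e=0 f=0 clk=1 b=0 h=0 c=1 a=0 k=1 j=1
t11.Δ1 d=0 g=1 e=0 f=0 clk=0 b=0 h=0 c=1 a=0 k=1 j=1
t12.Δ0 d=0 g=1 e=0 f=0 clk=0 b=0 h=0 c=1 a=0 k=1 j=1
t12.Δ1 d=0 g=1 e=0 f=0 clk=1 b=0 h=0 c=1 a=0 k=1 j=1
t12.Δ2 d=0 g=1 e=0 f=0 clk=1 b=0 h=0 c=1 a=0 k=1 j=0
t12.Δ3 d=0 g=1 e=0 f=0 clk=1 b=0 h=0 c=0 a=0 k=1 j=0
t12.Δ4 d=0 g=1 e=0 f=0 clk=1 b=0 h=0 c=0 a=0 k=0 j=0
t13.Δ0 d=0 g=1 e=0 f=0 clk=1 b=0 h=0 c=0 a=0 k=0 j=0
t13.Δ1 d=0 g=1 e=0 f=0 clk=0 b=0 h=0 c=0 a=0 k=0 j=0
t14.Δ0 d=0 g=1 e=0 f=0 clk=0 b=0 h=0 c=0 a=0 k=0 j=0
t14.Δ1 d=0 g=1 e=0 f=0 clk=1 b=0 h=0 c=0 a=0 k=0 j=0
t14.Δ2 d=0 g=1 e=0 f=0 clk=1 b=0 h=0 c=0 a=0 k=0 j=1
t14.Δ3 d=0 g=1 e=0 f=0 clk=1 b=0 h=0 c=1 a=0 k=0 j=1
t14.Δ4 d=0 g=1 e=0 f=0 clk=1 b=0 h=0 c=1 a=0 k=1 j=1
t15.Δ0 d=0 g=1 e=0 f=0 clk=1 b=0 h=0 c=1 a=0 k=1 j=1
t15.Δ1 d=0 g=1 e=0 f=0 clk=0 b=0 h=0 c=1 a=0 k=1 j=1
t16.Δ0 d=0 g=1 e=0 f=0 clk=0 b=0 h=0 c=1 a=0 k=1 j=1
t16.Δ1 d=0 g=1 e=0 f=0 clk=1 b=0 h=0 c=1 a=0 k=1 j=1
t16.Δ2 d=0 g=1 e=0 f=0 clk=1 b=0 h=0 c=1 a=0 k=1 j=0
t16.Δ3 d=0 g=1 e=0 f=0 clk=1 b=0 h=0 c=0 a=0 k=1 j=0
t16.Δ4 d=0 g=1 e=0 f=0 clk=1 b=0 h=0 c=0 a=0 k=0 j=0
t17.Δ0 d=0 g=1 e=0 f=0 clk=1 b=0 h=0 c=0 a=0 k=0 j=0
t17.Δ1 d=0 g=1 e=0 f=0 clk=0 b=0 h=0 c=0 a=0 k=0 j=0
t18.Δ0 d=0 g=1 e=0 f=0 clk=0 b=0 h=0 c=0 a=0 k=0 j=0
t18.Δ1 d=0 g=1 e=0 f=0 clk=1 b=0 h=0 c=0 a=0 k=0 j=0
t18.Δ2 d=0 g=1 e=0 f=0 clk=1 b=0 h=0 c=0 a=0 k=0 j=1
t18.Δ3 d=0 g=1 e=0 f=0 clk=1 b=0 h=0 c=1 a=0 k=0 j=1
t18.Δ4 d=0 g=1 e=0 f=0 clk=1 b=0 h=0 c=1 a=0 k=1 j=1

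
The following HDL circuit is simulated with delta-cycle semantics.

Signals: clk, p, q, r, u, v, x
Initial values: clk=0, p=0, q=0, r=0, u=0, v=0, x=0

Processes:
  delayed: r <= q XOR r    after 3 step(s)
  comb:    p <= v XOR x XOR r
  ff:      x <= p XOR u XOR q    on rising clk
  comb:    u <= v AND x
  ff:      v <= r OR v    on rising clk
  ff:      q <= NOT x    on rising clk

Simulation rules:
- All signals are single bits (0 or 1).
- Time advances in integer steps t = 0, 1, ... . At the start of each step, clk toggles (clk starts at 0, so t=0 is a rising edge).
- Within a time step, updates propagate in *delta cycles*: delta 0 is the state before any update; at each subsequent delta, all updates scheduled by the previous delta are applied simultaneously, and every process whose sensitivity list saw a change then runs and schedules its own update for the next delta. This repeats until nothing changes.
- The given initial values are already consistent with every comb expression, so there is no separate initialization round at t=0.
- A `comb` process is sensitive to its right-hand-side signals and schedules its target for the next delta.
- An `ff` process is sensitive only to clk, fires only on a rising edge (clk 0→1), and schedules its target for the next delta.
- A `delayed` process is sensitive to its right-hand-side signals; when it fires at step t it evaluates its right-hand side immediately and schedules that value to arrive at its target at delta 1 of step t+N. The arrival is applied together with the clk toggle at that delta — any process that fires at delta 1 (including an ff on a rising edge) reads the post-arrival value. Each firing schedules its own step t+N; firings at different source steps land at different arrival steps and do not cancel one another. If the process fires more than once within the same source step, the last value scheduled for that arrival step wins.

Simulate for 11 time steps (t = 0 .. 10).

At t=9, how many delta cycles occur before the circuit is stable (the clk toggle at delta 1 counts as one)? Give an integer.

2

t0.Δ0 x=0 r=0 v=0 clk=0 u=0 p=0 q=0
t0.Δ1 x=0 r=0 v=0 clk=1 u=0 p=0 q=0
t0.Δ2 x=0 r=0 v=0 clk=1 u=0 p=0 q=1
t1.Δ0 x=0 r=0 v=0 clk=1 u=0 p=0 q=1
t1.Δ1 x=0 r=0 v=0 clk=0 u=0 p=0 q=1
t2.Δ0 x=0 r=0 v=0 clk=0 u=0 p=0 q=1
t2.Δ1 x=0 r=0 v=0 clk=1 u=0 p=0 q=1
t2.Δ2 x=1 r=0 v=0 clk=1 u=0 p=0 q=1
t2.Δ3 x=1 r=0 v=0 clk=1 u=0 p=1 q=1
t3.Δ0 x=1 r=0 v=0 clk=1 u=0 p=1 q=1
t3.Δ1 x=1 r=1 v=0 clk=0 u=0 p=1 q=1
t3.Δ2 x=1 r=1 v=0 clk=0 u=0 p=0 q=1
t4.Δ0 x=1 r=1 v=0 clk=0 u=0 p=0 q=1
t4.Δ1 x=1 r=1 v=0 clk=1 u=0 p=0 q=1
t4.Δ2 x=1 r=1 v=1 clk=1 u=0 p=0 q=0
t4.Δ3 x=1 r=1 v=1 clk=1 u=1 p=1 q=0
t5.Δ0 x=1 r=1 v=1 clk=1 u=1 p=1 q=0
t5.Δ1 x=1 r=1 v=1 clk=0 u=1 p=1 q=0
t6.Δ0 x=1 r=1 v=1 clk=0 u=1 p=1 q=0
t6.Δ1 x=1 r=0 v=1 clk=1 u=1 p=1 q=0
t6.Δ2 x=0 r=0 v=1 clk=1 u=1 p=0 q=0
t6.Δ3 x=0 r=0 v=1 clk=1 u=0 p=1 q=0
t7.Δ0 x=0 r=0 v=1 clk=1 u=0 p=1 q=0
t7.Δ1 x=0 r=1 v=1 clk=0 u=0 p=1 q=0
t7.Δ2 x=0 r=1 v=1 clk=0 u=0 p=0 q=0
t8.Δ0 x=0 r=1 v=1 clk=0 u=0 p=0 q=0
t8.Δ1 x=0 r=1 v=1 clk=1 u=0 p=0 q=0
t8.Δ2 x=0 r=1 v=1 clk=1 u=0 p=0 q=1
t9.Δ0 x=0 r=1 v=1 clk=1 u=0 p=0 q=1
t9.Δ1 x=0 r=0 v=1 clk=0 u=0 p=0 q=1
t9.Δ2 x=0 r=0 v=1 clk=0 u=0 p=1 q=1
t10.Δ0 x=0 r=0 v=1 clk=0 u=0 p=1 q=1
t10.Δ1 x=0 r=1 v=1 clk=1 u=0 p=1 q=1
t10.Δ2 x=0 r=1 v=1 clk=1 u=0 p=0 q=1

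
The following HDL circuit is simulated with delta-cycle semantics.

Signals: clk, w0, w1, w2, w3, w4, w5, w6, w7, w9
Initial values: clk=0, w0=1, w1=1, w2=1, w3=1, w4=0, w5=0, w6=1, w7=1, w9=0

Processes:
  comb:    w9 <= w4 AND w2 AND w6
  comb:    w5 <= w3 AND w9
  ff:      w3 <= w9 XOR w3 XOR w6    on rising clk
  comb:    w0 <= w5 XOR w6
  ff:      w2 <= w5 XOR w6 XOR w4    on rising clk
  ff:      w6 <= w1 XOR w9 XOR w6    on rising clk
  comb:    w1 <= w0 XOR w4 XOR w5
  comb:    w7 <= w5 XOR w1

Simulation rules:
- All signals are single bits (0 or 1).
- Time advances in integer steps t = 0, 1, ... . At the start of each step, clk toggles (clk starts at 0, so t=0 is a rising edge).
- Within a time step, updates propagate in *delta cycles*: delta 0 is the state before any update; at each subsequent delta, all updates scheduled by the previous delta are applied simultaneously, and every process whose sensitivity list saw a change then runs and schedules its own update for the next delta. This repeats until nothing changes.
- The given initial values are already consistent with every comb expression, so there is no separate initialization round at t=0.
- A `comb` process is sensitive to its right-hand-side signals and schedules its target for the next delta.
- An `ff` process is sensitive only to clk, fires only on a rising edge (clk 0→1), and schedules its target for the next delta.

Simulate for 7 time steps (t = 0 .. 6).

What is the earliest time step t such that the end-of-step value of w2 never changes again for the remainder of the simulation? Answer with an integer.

2

t=0 Δ0: w6=1 w4=0 w1=1 w9=0 w5=0 clk=0 w0=1 w3=1 w7=1 w2=1
  Δ1: clk:0→1
  Δ2: w6:1→0, w3:1→0
  Δ3: w0:1→0
  Δ4: w1:1→0
  Δ5: w7:1→0
  (5Δ to stable)
t=1 Δ0: w6=0 w4=0 w1=0 w9=0 w5=0 clk=1 w0=0 w3=0 w7=0 w2=1
  Δ1: clk:1→0
  (1Δ to stable)
t=2 Δ0: w6=0 w4=0 w1=0 w9=0 w5=0 clk=0 w0=0 w3=0 w7=0 w2=1
  Δ1: clk:0→1
  Δ2: w2:1→0
  (2Δ to stable)
t=3 Δ0: w6=0 w4=0 w1=0 w9=0 w5=0 clk=1 w0=0 w3=0 w7=0 w2=0
  Δ1: clk:1→0
  (1Δ to stable)
t=4 Δ0: w6=0 w4=0 w1=0 w9=0 w5=0 clk=0 w0=0 w3=0 w7=0 w2=0
  Δ1: clk:0→1
  (1Δ to stable)
t=5 Δ0: w6=0 w4=0 w1=0 w9=0 w5=0 clk=1 w0=0 w3=0 w7=0 w2=0
  Δ1: clk:1→0
  (1Δ to stable)
t=6 Δ0: w6=0 w4=0 w1=0 w9=0 w5=0 clk=0 w0=0 w3=0 w7=0 w2=0
  Δ1: clk:0→1
  (1Δ to stable)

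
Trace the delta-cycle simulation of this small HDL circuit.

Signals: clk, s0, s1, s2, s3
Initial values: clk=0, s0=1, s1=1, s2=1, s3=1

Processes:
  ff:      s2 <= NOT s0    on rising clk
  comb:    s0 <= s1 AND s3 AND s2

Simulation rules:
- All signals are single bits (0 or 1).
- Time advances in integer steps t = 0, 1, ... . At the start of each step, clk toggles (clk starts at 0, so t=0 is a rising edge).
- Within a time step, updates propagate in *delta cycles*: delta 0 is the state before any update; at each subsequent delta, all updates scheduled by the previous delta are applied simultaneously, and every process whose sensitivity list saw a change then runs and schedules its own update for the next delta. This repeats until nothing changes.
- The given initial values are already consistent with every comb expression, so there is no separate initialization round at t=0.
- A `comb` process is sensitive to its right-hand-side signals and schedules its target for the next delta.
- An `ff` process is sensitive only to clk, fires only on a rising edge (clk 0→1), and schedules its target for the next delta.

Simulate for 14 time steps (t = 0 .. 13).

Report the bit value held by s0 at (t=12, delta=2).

t0.Δ0 clk=0 s2=1 s1=1 s3=1 s0=1
t0.Δ1 clk=1 s2=1 s1=1 s3=1 s0=1
t0.Δ2 clk=1 s2=0 s1=1 s3=1 s0=1
t0.Δ3 clk=1 s2=0 s1=1 s3=1 s0=0
t1.Δ0 clk=1 s2=0 s1=1 s3=1 s0=0
t1.Δ1 clk=0 s2=0 s1=1 s3=1 s0=0
t2.Δ0 clk=0 s2=0 s1=1 s3=1 s0=0
t2.Δ1 clk=1 s2=0 s1=1 s3=1 s0=0
t2.Δ2 clk=1 s2=1 s1=1 s3=1 s0=0
t2.Δ3 clk=1 s2=1 s1=1 s3=1 s0=1
t3.Δ0 clk=1 s2=1 s1=1 s3=1 s0=1
t3.Δ1 clk=0 s2=1 s1=1 s3=1 s0=1
t4.Δ0 clk=0 s2=1 s1=1 s3=1 s0=1
t4.Δ1 clk=1 s2=1 s1=1 s3=1 s0=1
t4.Δ2 clk=1 s2=0 s1=1 s3=1 s0=1
t4.Δ3 clk=1 s2=0 s1=1 s3=1 s0=0
t5.Δ0 clk=1 s2=0 s1=1 s3=1 s0=0
t5.Δ1 clk=0 s2=0 s1=1 s3=1 s0=0
t6.Δ0 clk=0 s2=0 s1=1 s3=1 s0=0
t6.Δ1 clk=1 s2=0 s1=1 s3=1 s0=0
t6.Δ2 clk=1 s2=1 s1=1 s3=1 s0=0
t6.Δ3 clk=1 s2=1 s1=1 s3=1 s0=1
t7.Δ0 clk=1 s2=1 s1=1 s3=1 s0=1
t7.Δ1 clk=0 s2=1 s1=1 s3=1 s0=1
t8.Δ0 clk=0 s2=1 s1=1 s3=1 s0=1
t8.Δ1 clk=1 s2=1 s1=1 s3=1 s0=1
t8.Δ2 clk=1 s2=0 s1=1 s3=1 s0=1
t8.Δ3 clk=1 s2=0 s1=1 s3=1 s0=0
t9.Δ0 clk=1 s2=0 s1=1 s3=1 s0=0
t9.Δ1 clk=0 s2=0 s1=1 s3=1 s0=0
t10.Δ0 clk=0 s2=0 s1=1 s3=1 s0=0
t10.Δ1 clk=1 s2=0 s1=1 s3=1 s0=0
t10.Δ2 clk=1 s2=1 s1=1 s3=1 s0=0
t10.Δ3 clk=1 s2=1 s1=1 s3=1 s0=1
t11.Δ0 clk=1 s2=1 s1=1 s3=1 s0=1
t11.Δ1 clk=0 s2=1 s1=1 s3=1 s0=1
t12.Δ0 clk=0 s2=1 s1=1 s3=1 s0=1
t12.Δ1 clk=1 s2=1 s1=1 s3=1 s0=1
t12.Δ2 clk=1 s2=0 s1=1 s3=1 s0=1
t12.Δ3 clk=1 s2=0 s1=1 s3=1 s0=0
t13.Δ0 clk=1 s2=0 s1=1 s3=1 s0=0
t13.Δ1 clk=0 s2=0 s1=1 s3=1 s0=0

1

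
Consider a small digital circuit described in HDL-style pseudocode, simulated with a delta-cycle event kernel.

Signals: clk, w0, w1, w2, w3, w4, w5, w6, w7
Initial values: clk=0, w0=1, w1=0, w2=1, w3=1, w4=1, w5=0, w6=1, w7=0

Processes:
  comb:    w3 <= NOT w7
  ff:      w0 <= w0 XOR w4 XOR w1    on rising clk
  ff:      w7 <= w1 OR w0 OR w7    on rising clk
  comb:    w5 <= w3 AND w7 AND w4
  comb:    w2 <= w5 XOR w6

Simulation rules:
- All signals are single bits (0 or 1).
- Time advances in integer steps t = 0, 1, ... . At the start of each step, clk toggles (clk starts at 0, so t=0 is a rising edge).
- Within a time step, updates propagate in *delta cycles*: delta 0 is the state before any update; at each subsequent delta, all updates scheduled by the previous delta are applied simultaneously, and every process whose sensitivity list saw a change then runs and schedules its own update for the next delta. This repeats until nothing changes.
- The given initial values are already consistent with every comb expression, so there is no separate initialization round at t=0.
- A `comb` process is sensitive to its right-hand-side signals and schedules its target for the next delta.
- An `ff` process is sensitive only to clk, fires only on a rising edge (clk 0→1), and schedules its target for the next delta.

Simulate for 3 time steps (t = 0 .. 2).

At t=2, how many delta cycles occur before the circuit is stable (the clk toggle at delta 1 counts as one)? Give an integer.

t=0 Δ0: w0=1 w2=1 w6=1 w3=1 w7=0 clk=0 w4=1 w5=0 w1=0
  Δ1: clk:0→1
  Δ2: w0:1→0, w7:0→1
  Δ3: w3:1→0, w5:0→1
  Δ4: w2:1→0, w5:1→0
  Δ5: w2:0→1
  (5Δ to stable)
t=1 Δ0: w0=0 w2=1 w6=1 w3=0 w7=1 clk=1 w4=1 w5=0 w1=0
  Δ1: clk:1→0
  (1Δ to stable)
t=2 Δ0: w0=0 w2=1 w6=1 w3=0 w7=1 clk=0 w4=1 w5=0 w1=0
  Δ1: clk:0→1
  Δ2: w0:0→1
  (2Δ to stable)

2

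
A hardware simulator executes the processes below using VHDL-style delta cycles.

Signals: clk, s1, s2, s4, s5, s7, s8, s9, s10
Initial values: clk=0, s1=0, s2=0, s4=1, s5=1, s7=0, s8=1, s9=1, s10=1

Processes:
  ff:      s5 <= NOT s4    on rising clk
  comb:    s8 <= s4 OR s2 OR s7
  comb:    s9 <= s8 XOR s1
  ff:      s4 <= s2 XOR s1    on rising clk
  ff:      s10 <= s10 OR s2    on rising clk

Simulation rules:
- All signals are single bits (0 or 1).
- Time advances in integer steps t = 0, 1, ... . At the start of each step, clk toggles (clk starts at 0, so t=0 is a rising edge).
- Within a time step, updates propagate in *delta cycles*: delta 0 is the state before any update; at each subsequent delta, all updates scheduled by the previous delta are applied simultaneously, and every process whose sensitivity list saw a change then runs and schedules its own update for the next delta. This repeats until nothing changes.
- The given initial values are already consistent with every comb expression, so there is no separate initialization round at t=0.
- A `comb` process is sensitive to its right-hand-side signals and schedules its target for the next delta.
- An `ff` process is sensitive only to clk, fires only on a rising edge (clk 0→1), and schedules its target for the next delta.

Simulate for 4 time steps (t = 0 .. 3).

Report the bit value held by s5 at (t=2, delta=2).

1

[bits: s1,s5,s9,s7,s2,s10,s8,clk,s4]
t=0: Δ0=011001101 Δ1=011001111 Δ2=001001110 Δ3=001001010 Δ4=000001010 | 4Δ
t=1: Δ0=000001010 Δ1=000001000 | 1Δ
t=2: Δ0=000001000 Δ1=000001010 Δ2=010001010 | 2Δ
t=3: Δ0=010001010 Δ1=010001000 | 1Δ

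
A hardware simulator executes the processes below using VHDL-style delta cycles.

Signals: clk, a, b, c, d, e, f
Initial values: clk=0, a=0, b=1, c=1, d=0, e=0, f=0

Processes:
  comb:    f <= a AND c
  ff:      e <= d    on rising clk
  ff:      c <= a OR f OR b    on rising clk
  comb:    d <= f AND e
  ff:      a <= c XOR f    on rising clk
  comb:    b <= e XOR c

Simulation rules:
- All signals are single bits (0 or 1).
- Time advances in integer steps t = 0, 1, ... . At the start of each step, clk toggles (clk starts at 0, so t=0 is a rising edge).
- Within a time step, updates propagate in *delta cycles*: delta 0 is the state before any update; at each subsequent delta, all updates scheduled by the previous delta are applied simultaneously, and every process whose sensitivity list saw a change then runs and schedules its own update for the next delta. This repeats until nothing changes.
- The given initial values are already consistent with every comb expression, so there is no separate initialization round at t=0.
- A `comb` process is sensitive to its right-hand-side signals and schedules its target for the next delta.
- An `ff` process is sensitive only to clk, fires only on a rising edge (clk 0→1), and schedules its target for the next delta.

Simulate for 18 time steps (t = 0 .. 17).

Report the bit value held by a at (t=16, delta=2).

1

t0.Δ0 b=1 a=0 d=0 f=0 clk=0 c=1 e=0
t0.Δ1 b=1 a=0 d=0 f=0 clk=1 c=1 e=0
t0.Δ2 b=1 a=1 d=0 f=0 clk=1 c=1 e=0
t0.Δ3 b=1 a=1 d=0 f=1 clk=1 c=1 e=0
t1.Δ0 b=1 a=1 d=0 f=1 clk=1 c=1 e=0
t1.Δ1 b=1 a=1 d=0 f=1 clk=0 c=1 e=0
t2.Δ0 b=1 a=1 d=0 f=1 clk=0 c=1 e=0
t2.Δ1 b=1 a=1 d=0 f=1 clk=1 c=1 e=0
t2.Δ2 b=1 a=0 d=0 f=1 clk=1 c=1 e=0
t2.Δ3 b=1 a=0 d=0 f=0 clk=1 c=1 e=0
t3.Δ0 b=1 a=0 d=0 f=0 clk=1 c=1 e=0
t3.Δ1 b=1 a=0 d=0 f=0 clk=0 c=1 e=0
t4.Δ0 b=1 a=0 d=0 f=0 clk=0 c=1 e=0
t4.Δ1 b=1 a=0 d=0 f=0 clk=1 c=1 e=0
t4.Δ2 b=1 a=1 d=0 f=0 clk=1 c=1 e=0
t4.Δ3 b=1 a=1 d=0 f=1 clk=1 c=1 e=0
t5.Δ0 b=1 a=1 d=0 f=1 clk=1 c=1 e=0
t5.Δ1 b=1 a=1 d=0 f=1 clk=0 c=1 e=0
t6.Δ0 b=1 a=1 d=0 f=1 clk=0 c=1 e=0
t6.Δ1 b=1 a=1 d=0 f=1 clk=1 c=1 e=0
t6.Δ2 b=1 a=0 d=0 f=1 clk=1 c=1 e=0
t6.Δ3 b=1 a=0 d=0 f=0 clk=1 c=1 e=0
t7.Δ0 b=1 a=0 d=0 f=0 clk=1 c=1 e=0
t7.Δ1 b=1 a=0 d=0 f=0 clk=0 c=1 e=0
t8.Δ0 b=1 a=0 d=0 f=0 clk=0 c=1 e=0
t8.Δ1 b=1 a=0 d=0 f=0 clk=1 c=1 e=0
t8.Δ2 b=1 a=1 d=0 f=0 clk=1 c=1 e=0
t8.Δ3 b=1 a=1 d=0 f=1 clk=1 c=1 e=0
t9.Δ0 b=1 a=1 d=0 f=1 clk=1 c=1 e=0
t9.Δ1 b=1 a=1 d=0 f=1 clk=0 c=1 e=0
t10.Δ0 b=1 a=1 d=0 f=1 clk=0 c=1 e=0
t10.Δ1 b=1 a=1 d=0 f=1 clk=1 c=1 e=0
t10.Δ2 b=1 a=0 d=0 f=1 clk=1 c=1 e=0
t10.Δ3 b=1 a=0 d=0 f=0 clk=1 c=1 e=0
t11.Δ0 b=1 a=0 d=0 f=0 clk=1 c=1 e=0
t11.Δ1 b=1 a=0 d=0 f=0 clk=0 c=1 e=0
t12.Δ0 b=1 a=0 d=0 f=0 clk=0 c=1 e=0
t12.Δ1 b=1 a=0 d=0 f=0 clk=1 c=1 e=0
t12.Δ2 b=1 a=1 d=0 f=0 clk=1 c=1 e=0
t12.Δ3 b=1 a=1 d=0 f=1 clk=1 c=1 e=0
t13.Δ0 b=1 a=1 d=0 f=1 clk=1 c=1 e=0
t13.Δ1 b=1 a=1 d=0 f=1 clk=0 c=1 e=0
t14.Δ0 b=1 a=1 d=0 f=1 clk=0 c=1 e=0
t14.Δ1 b=1 a=1 d=0 f=1 clk=1 c=1 e=0
t14.Δ2 b=1 a=0 d=0 f=1 clk=1 c=1 e=0
t14.Δ3 b=1 a=0 d=0 f=0 clk=1 c=1 e=0
t15.Δ0 b=1 a=0 d=0 f=0 clk=1 c=1 e=0
t15.Δ1 b=1 a=0 d=0 f=0 clk=0 c=1 e=0
t16.Δ0 b=1 a=0 d=0 f=0 clk=0 c=1 e=0
t16.Δ1 b=1 a=0 d=0 f=0 clk=1 c=1 e=0
t16.Δ2 b=1 a=1 d=0 f=0 clk=1 c=1 e=0
t16.Δ3 b=1 a=1 d=0 f=1 clk=1 c=1 e=0
t17.Δ0 b=1 a=1 d=0 f=1 clk=1 c=1 e=0
t17.Δ1 b=1 a=1 d=0 f=1 clk=0 c=1 e=0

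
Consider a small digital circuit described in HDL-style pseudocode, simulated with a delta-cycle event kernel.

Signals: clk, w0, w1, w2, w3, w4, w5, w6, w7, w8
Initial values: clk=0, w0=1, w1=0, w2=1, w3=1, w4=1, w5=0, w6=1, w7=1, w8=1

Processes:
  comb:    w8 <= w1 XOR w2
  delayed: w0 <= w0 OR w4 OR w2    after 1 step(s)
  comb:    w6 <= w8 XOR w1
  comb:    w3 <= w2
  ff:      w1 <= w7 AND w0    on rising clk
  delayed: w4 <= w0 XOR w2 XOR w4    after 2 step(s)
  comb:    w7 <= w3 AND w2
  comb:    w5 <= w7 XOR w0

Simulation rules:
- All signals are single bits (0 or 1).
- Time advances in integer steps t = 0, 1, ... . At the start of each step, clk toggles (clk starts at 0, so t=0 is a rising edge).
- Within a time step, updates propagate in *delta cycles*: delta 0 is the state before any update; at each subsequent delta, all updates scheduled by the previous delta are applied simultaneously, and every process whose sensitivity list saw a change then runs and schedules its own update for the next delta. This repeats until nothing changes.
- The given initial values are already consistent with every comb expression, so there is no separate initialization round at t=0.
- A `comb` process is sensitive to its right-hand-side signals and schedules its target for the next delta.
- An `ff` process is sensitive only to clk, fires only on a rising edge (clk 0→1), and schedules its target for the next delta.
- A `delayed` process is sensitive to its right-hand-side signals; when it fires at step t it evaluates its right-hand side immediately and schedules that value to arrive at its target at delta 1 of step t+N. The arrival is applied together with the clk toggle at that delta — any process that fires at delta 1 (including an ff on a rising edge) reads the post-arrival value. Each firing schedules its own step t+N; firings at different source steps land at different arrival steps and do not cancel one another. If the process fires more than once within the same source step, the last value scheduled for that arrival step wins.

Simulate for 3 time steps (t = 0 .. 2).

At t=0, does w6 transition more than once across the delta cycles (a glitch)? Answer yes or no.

[bits: w2,w6,w7,w5,clk,w8,w0,w1,w4,w3]
t=0: Δ0=1110011011 Δ1=1110111011 Δ2=1110111111 Δ3=1010101111 Δ4=1110101111 | 4Δ
t=1: Δ0=1110101111 Δ1=1110001111 | 1Δ
t=2: Δ0=1110001111 Δ1=1110101111 | 1Δ

yes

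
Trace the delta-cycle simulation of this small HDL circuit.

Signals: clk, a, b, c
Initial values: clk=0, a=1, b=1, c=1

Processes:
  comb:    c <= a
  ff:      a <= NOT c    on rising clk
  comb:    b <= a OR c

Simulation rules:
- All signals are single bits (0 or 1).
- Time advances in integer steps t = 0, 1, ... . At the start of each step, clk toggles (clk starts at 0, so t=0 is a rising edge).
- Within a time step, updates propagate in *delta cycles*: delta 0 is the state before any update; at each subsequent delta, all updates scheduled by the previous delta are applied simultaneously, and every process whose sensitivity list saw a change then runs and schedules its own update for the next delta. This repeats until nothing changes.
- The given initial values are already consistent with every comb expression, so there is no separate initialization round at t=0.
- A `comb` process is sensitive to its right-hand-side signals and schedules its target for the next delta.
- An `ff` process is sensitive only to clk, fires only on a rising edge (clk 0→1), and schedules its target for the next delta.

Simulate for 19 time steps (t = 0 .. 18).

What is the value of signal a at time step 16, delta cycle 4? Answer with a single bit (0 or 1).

0

[bits: b,a,clk,c]
t=0: Δ0=1101 Δ1=1111 Δ2=1011 Δ3=1010 Δ4=0010 | 4Δ
t=1: Δ0=0010 Δ1=0000 | 1Δ
t=2: Δ0=0000 Δ1=0010 Δ2=0110 Δ3=1111 | 3Δ
t=3: Δ0=1111 Δ1=1101 | 1Δ
t=4: Δ0=1101 Δ1=1111 Δ2=1011 Δ3=1010 Δ4=0010 | 4Δ
t=5: Δ0=0010 Δ1=0000 | 1Δ
t=6: Δ0=0000 Δ1=0010 Δ2=0110 Δ3=1111 | 3Δ
t=7: Δ0=1111 Δ1=1101 | 1Δ
t=8: Δ0=1101 Δ1=1111 Δ2=1011 Δ3=1010 Δ4=0010 | 4Δ
t=9: Δ0=0010 Δ1=0000 | 1Δ
t=10: Δ0=0000 Δ1=0010 Δ2=0110 Δ3=1111 | 3Δ
t=11: Δ0=1111 Δ1=1101 | 1Δ
t=12: Δ0=1101 Δ1=1111 Δ2=1011 Δ3=1010 Δ4=0010 | 4Δ
t=13: Δ0=0010 Δ1=0000 | 1Δ
t=14: Δ0=0000 Δ1=0010 Δ2=0110 Δ3=1111 | 3Δ
t=15: Δ0=1111 Δ1=1101 | 1Δ
t=16: Δ0=1101 Δ1=1111 Δ2=1011 Δ3=1010 Δ4=0010 | 4Δ
t=17: Δ0=0010 Δ1=0000 | 1Δ
t=18: Δ0=0000 Δ1=0010 Δ2=0110 Δ3=1111 | 3Δ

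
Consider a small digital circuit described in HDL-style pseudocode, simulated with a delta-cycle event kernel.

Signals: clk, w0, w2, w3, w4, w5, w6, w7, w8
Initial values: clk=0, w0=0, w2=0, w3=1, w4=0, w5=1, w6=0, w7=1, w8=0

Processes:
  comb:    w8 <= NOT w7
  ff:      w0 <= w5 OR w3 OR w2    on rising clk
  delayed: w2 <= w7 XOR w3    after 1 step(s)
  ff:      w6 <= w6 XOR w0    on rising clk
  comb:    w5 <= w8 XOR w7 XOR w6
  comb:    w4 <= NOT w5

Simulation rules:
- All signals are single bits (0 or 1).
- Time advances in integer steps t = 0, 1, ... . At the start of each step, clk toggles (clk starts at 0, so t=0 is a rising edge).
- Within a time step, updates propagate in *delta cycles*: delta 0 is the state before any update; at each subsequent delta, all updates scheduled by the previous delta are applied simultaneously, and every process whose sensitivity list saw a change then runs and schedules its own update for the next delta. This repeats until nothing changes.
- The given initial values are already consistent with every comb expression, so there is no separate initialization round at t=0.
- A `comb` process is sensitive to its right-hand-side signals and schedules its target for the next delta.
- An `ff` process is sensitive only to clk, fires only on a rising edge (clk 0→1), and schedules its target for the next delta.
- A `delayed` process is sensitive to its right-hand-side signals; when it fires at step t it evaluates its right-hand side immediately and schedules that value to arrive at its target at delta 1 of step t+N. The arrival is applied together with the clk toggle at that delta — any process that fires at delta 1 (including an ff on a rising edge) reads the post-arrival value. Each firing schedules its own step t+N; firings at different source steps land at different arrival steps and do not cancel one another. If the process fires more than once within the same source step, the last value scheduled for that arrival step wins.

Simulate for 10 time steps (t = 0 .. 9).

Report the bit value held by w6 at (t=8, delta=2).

t=0 Δ0: w7=1 w2=0 w6=0 clk=0 w3=1 w5=1 w4=0 w8=0 w0=0
  Δ1: clk:0→1
  Δ2: w0:0→1
  (2Δ to stable)
t=1 Δ0: w7=1 w2=0 w6=0 clk=1 w3=1 w5=1 w4=0 w8=0 w0=1
  Δ1: clk:1→0
  (1Δ to stable)
t=2 Δ0: w7=1 w2=0 w6=0 clk=0 w3=1 w5=1 w4=0 w8=0 w0=1
  Δ1: clk:0→1
  Δ2: w6:0→1
  Δ3: w5:1→0
  Δ4: w4:0→1
  (4Δ to stable)
t=3 Δ0: w7=1 w2=0 w6=1 clk=1 w3=1 w5=0 w4=1 w8=0 w0=1
  Δ1: clk:1→0
  (1Δ to stable)
t=4 Δ0: w7=1 w2=0 w6=1 clk=0 w3=1 w5=0 w4=1 w8=0 w0=1
  Δ1: clk:0→1
  Δ2: w6:1→0
  Δ3: w5:0→1
  Δ4: w4:1→0
  (4Δ to stable)
t=5 Δ0: w7=1 w2=0 w6=0 clk=1 w3=1 w5=1 w4=0 w8=0 w0=1
  Δ1: clk:1→0
  (1Δ to stable)
t=6 Δ0: w7=1 w2=0 w6=0 clk=0 w3=1 w5=1 w4=0 w8=0 w0=1
  Δ1: clk:0→1
  Δ2: w6:0→1
  Δ3: w5:1→0
  Δ4: w4:0→1
  (4Δ to stable)
t=7 Δ0: w7=1 w2=0 w6=1 clk=1 w3=1 w5=0 w4=1 w8=0 w0=1
  Δ1: clk:1→0
  (1Δ to stable)
t=8 Δ0: w7=1 w2=0 w6=1 clk=0 w3=1 w5=0 w4=1 w8=0 w0=1
  Δ1: clk:0→1
  Δ2: w6:1→0
  Δ3: w5:0→1
  Δ4: w4:1→0
  (4Δ to stable)
t=9 Δ0: w7=1 w2=0 w6=0 clk=1 w3=1 w5=1 w4=0 w8=0 w0=1
  Δ1: clk:1→0
  (1Δ to stable)

0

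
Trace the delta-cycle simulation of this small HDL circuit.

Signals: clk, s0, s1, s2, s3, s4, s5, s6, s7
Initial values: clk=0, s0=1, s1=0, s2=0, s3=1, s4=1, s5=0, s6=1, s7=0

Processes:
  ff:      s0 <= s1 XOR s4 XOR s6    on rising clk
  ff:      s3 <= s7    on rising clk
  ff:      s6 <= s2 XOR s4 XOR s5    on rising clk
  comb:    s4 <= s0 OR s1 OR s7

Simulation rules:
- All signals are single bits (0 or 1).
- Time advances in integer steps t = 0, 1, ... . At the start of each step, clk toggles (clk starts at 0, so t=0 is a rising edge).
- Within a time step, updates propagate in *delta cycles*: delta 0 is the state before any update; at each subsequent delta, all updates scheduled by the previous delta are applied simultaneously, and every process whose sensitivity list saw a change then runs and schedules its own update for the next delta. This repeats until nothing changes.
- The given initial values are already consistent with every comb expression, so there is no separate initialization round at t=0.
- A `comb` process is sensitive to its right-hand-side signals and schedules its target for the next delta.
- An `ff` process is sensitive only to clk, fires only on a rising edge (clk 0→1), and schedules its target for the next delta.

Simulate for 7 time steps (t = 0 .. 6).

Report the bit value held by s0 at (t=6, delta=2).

t0.Δ0 s7=0 s0=1 s1=0 s4=1 s6=1 s2=0 clk=0 s5=0 s3=1
t0.Δ1 s7=0 s0=1 s1=0 s4=1 s6=1 s2=0 clk=1 s5=0 s3=1
t0.Δ2 s7=0 s0=0 s1=0 s4=1 s6=1 s2=0 clk=1 s5=0 s3=0
t0.Δ3 s7=0 s0=0 s1=0 s4=0 s6=1 s2=0 clk=1 s5=0 s3=0
t1.Δ0 s7=0 s0=0 s1=0 s4=0 s6=1 s2=0 clk=1 s5=0 s3=0
t1.Δ1 s7=0 s0=0 s1=0 s4=0 s6=1 s2=0 clk=0 s5=0 s3=0
t2.Δ0 s7=0 s0=0 s1=0 s4=0 s6=1 s2=0 clk=0 s5=0 s3=0
t2.Δ1 s7=0 s0=0 s1=0 s4=0 s6=1 s2=0 clk=1 s5=0 s3=0
t2.Δ2 s7=0 s0=1 s1=0 s4=0 s6=0 s2=0 clk=1 s5=0 s3=0
t2.Δ3 s7=0 s0=1 s1=0 s4=1 s6=0 s2=0 clk=1 s5=0 s3=0
t3.Δ0 s7=0 s0=1 s1=0 s4=1 s6=0 s2=0 clk=1 s5=0 s3=0
t3.Δ1 s7=0 s0=1 s1=0 s4=1 s6=0 s2=0 clk=0 s5=0 s3=0
t4.Δ0 s7=0 s0=1 s1=0 s4=1 s6=0 s2=0 clk=0 s5=0 s3=0
t4.Δ1 s7=0 s0=1 s1=0 s4=1 s6=0 s2=0 clk=1 s5=0 s3=0
t4.Δ2 s7=0 s0=1 s1=0 s4=1 s6=1 s2=0 clk=1 s5=0 s3=0
t5.Δ0 s7=0 s0=1 s1=0 s4=1 s6=1 s2=0 clk=1 s5=0 s3=0
t5.Δ1 s7=0 s0=1 s1=0 s4=1 s6=1 s2=0 clk=0 s5=0 s3=0
t6.Δ0 s7=0 s0=1 s1=0 s4=1 s6=1 s2=0 clk=0 s5=0 s3=0
t6.Δ1 s7=0 s0=1 s1=0 s4=1 s6=1 s2=0 clk=1 s5=0 s3=0
t6.Δ2 s7=0 s0=0 s1=0 s4=1 s6=1 s2=0 clk=1 s5=0 s3=0
t6.Δ3 s7=0 s0=0 s1=0 s4=0 s6=1 s2=0 clk=1 s5=0 s3=0

0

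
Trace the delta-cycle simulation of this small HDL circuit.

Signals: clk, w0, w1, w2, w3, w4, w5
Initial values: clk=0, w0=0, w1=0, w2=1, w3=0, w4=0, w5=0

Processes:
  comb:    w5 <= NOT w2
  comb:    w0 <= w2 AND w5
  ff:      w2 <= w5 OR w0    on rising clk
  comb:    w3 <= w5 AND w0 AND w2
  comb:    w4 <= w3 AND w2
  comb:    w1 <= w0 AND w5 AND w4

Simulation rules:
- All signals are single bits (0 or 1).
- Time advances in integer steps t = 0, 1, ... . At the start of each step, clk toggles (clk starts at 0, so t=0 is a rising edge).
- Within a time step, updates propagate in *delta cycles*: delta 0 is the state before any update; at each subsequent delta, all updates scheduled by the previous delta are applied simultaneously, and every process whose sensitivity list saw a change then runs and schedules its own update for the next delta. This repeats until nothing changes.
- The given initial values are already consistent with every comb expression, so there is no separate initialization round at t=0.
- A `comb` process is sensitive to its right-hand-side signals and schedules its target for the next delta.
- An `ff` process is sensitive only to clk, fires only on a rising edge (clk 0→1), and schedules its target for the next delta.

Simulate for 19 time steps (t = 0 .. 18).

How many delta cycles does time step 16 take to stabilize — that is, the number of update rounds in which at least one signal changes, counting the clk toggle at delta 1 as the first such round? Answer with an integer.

3

[bits: w5,w4,w0,w3,w2,clk,w1]
t=0: Δ0=0000100 Δ1=0000110 Δ2=0000010 Δ3=1000010 | 3Δ
t=1: Δ0=1000010 Δ1=1000000 | 1Δ
t=2: Δ0=1000000 Δ1=1000010 Δ2=1000110 Δ3=0010110 Δ4=0000110 | 4Δ
t=3: Δ0=0000110 Δ1=0000100 | 1Δ
t=4: Δ0=0000100 Δ1=0000110 Δ2=0000010 Δ3=1000010 | 3Δ
t=5: Δ0=1000010 Δ1=1000000 | 1Δ
t=6: Δ0=1000000 Δ1=1000010 Δ2=1000110 Δ3=0010110 Δ4=0000110 | 4Δ
t=7: Δ0=0000110 Δ1=0000100 | 1Δ
t=8: Δ0=0000100 Δ1=0000110 Δ2=0000010 Δ3=1000010 | 3Δ
t=9: Δ0=1000010 Δ1=1000000 | 1Δ
t=10: Δ0=1000000 Δ1=1000010 Δ2=1000110 Δ3=0010110 Δ4=0000110 | 4Δ
t=11: Δ0=0000110 Δ1=0000100 | 1Δ
t=12: Δ0=0000100 Δ1=0000110 Δ2=0000010 Δ3=1000010 | 3Δ
t=13: Δ0=1000010 Δ1=1000000 | 1Δ
t=14: Δ0=1000000 Δ1=1000010 Δ2=1000110 Δ3=0010110 Δ4=0000110 | 4Δ
t=15: Δ0=0000110 Δ1=0000100 | 1Δ
t=16: Δ0=0000100 Δ1=0000110 Δ2=0000010 Δ3=1000010 | 3Δ
t=17: Δ0=1000010 Δ1=1000000 | 1Δ
t=18: Δ0=1000000 Δ1=1000010 Δ2=1000110 Δ3=0010110 Δ4=0000110 | 4Δ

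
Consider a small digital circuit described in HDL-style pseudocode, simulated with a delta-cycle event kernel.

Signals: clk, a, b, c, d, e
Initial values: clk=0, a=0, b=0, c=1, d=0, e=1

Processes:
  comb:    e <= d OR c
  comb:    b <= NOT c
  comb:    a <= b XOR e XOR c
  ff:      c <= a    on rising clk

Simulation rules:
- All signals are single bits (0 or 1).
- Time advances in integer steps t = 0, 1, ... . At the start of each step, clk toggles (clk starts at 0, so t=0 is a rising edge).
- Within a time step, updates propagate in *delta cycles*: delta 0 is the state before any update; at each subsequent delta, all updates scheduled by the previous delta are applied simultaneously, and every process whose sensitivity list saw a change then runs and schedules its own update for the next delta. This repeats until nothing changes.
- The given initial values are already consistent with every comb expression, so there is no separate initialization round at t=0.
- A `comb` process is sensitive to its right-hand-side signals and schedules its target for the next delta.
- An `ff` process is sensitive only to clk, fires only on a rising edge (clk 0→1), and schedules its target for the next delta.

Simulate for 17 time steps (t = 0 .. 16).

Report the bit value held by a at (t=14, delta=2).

1

t0.Δ0 c=1 a=0 e=1 clk=0 d=0 b=0
t0.Δ1 c=1 a=0 e=1 clk=1 d=0 b=0
t0.Δ2 c=0 a=0 e=1 clk=1 d=0 b=0
t0.Δ3 c=0 a=1 e=0 clk=1 d=0 b=1
t1.Δ0 c=0 a=1 e=0 clk=1 d=0 b=1
t1.Δ1 c=0 a=1 e=0 clk=0 d=0 b=1
t2.Δ0 c=0 a=1 e=0 clk=0 d=0 b=1
t2.Δ1 c=0 a=1 e=0 clk=1 d=0 b=1
t2.Δ2 c=1 a=1 e=0 clk=1 d=0 b=1
t2.Δ3 c=1 a=0 e=1 clk=1 d=0 b=0
t3.Δ0 c=1 a=0 e=1 clk=1 d=0 b=0
t3.Δ1 c=1 a=0 e=1 clk=0 d=0 b=0
t4.Δ0 c=1 a=0 e=1 clk=0 d=0 b=0
t4.Δ1 c=1 a=0 e=1 clk=1 d=0 b=0
t4.Δ2 c=0 a=0 e=1 clk=1 d=0 b=0
t4.Δ3 c=0 a=1 e=0 clk=1 d=0 b=1
t5.Δ0 c=0 a=1 e=0 clk=1 d=0 b=1
t5.Δ1 c=0 a=1 e=0 clk=0 d=0 b=1
t6.Δ0 c=0 a=1 e=0 clk=0 d=0 b=1
t6.Δ1 c=0 a=1 e=0 clk=1 d=0 b=1
t6.Δ2 c=1 a=1 e=0 clk=1 d=0 b=1
t6.Δ3 c=1 a=0 e=1 clk=1 d=0 b=0
t7.Δ0 c=1 a=0 e=1 clk=1 d=0 b=0
t7.Δ1 c=1 a=0 e=1 clk=0 d=0 b=0
t8.Δ0 c=1 a=0 e=1 clk=0 d=0 b=0
t8.Δ1 c=1 a=0 e=1 clk=1 d=0 b=0
t8.Δ2 c=0 a=0 e=1 clk=1 d=0 b=0
t8.Δ3 c=0 a=1 e=0 clk=1 d=0 b=1
t9.Δ0 c=0 a=1 e=0 clk=1 d=0 b=1
t9.Δ1 c=0 a=1 e=0 clk=0 d=0 b=1
t10.Δ0 c=0 a=1 e=0 clk=0 d=0 b=1
t10.Δ1 c=0 a=1 e=0 clk=1 d=0 b=1
t10.Δ2 c=1 a=1 e=0 clk=1 d=0 b=1
t10.Δ3 c=1 a=0 e=1 clk=1 d=0 b=0
t11.Δ0 c=1 a=0 e=1 clk=1 d=0 b=0
t11.Δ1 c=1 a=0 e=1 clk=0 d=0 b=0
t12.Δ0 c=1 a=0 e=1 clk=0 d=0 b=0
t12.Δ1 c=1 a=0 e=1 clk=1 d=0 b=0
t12.Δ2 c=0 a=0 e=1 clk=1 d=0 b=0
t12.Δ3 c=0 a=1 e=0 clk=1 d=0 b=1
t13.Δ0 c=0 a=1 e=0 clk=1 d=0 b=1
t13.Δ1 c=0 a=1 e=0 clk=0 d=0 b=1
t14.Δ0 c=0 a=1 e=0 clk=0 d=0 b=1
t14.Δ1 c=0 a=1 e=0 clk=1 d=0 b=1
t14.Δ2 c=1 a=1 e=0 clk=1 d=0 b=1
t14.Δ3 c=1 a=0 e=1 clk=1 d=0 b=0
t15.Δ0 c=1 a=0 e=1 clk=1 d=0 b=0
t15.Δ1 c=1 a=0 e=1 clk=0 d=0 b=0
t16.Δ0 c=1 a=0 e=1 clk=0 d=0 b=0
t16.Δ1 c=1 a=0 e=1 clk=1 d=0 b=0
t16.Δ2 c=0 a=0 e=1 clk=1 d=0 b=0
t16.Δ3 c=0 a=1 e=0 clk=1 d=0 b=1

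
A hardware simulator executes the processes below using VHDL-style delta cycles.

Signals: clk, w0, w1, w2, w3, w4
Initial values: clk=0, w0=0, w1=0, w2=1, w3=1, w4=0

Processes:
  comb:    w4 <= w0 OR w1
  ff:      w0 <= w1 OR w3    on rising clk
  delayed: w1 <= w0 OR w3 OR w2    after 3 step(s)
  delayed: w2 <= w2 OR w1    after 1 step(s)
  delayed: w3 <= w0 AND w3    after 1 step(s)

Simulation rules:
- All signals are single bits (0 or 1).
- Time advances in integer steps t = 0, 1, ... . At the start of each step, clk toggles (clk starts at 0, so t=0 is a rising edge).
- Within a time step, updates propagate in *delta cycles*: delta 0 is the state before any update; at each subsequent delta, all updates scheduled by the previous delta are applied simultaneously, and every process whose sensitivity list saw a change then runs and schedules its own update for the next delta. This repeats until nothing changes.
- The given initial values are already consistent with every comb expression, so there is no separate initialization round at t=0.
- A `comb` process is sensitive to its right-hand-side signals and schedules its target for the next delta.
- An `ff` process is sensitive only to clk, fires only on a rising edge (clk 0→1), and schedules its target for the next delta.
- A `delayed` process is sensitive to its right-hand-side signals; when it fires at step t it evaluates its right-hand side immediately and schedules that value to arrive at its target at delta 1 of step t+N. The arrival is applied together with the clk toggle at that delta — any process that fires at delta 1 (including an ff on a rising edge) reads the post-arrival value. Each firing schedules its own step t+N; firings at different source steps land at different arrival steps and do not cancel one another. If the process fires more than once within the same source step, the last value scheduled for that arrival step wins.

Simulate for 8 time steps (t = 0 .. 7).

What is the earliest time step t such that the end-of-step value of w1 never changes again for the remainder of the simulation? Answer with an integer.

[bits: w0,clk,w2,w4,w3,w1]
t=0: Δ0=001010 Δ1=011010 Δ2=111010 Δ3=111110 | 3Δ
t=1: Δ0=111110 Δ1=101110 | 1Δ
t=2: Δ0=101110 Δ1=111110 | 1Δ
t=3: Δ0=111110 Δ1=101111 | 1Δ
t=4: Δ0=101111 Δ1=111111 | 1Δ
t=5: Δ0=111111 Δ1=101111 | 1Δ
t=6: Δ0=101111 Δ1=111111 | 1Δ
t=7: Δ0=111111 Δ1=101111 | 1Δ

3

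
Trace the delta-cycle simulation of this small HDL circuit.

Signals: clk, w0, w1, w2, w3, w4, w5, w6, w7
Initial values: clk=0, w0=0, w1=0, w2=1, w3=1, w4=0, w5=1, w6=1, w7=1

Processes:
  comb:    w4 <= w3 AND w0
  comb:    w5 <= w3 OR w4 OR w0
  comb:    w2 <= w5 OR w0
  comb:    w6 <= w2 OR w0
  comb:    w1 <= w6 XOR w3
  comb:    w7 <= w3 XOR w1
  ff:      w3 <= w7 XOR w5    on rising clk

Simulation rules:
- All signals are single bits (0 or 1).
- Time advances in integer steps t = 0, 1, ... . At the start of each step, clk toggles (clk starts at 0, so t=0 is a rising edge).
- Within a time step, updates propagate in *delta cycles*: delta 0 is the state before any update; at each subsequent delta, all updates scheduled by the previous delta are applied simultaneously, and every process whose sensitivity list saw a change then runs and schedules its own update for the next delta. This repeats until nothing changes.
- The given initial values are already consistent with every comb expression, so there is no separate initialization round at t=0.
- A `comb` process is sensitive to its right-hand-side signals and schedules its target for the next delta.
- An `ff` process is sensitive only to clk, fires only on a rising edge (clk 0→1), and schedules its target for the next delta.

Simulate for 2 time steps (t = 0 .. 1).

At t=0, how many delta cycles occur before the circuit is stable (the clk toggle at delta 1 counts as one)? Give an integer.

t0.Δ0 w4=0 w2=1 w7=1 w3=1 clk=0 w1=0 w0=0 w5=1 w6=1
t0.Δ1 w4=0 w2=1 w7=1 w3=1 clk=1 w1=0 w0=0 w5=1 w6=1
t0.Δ2 w4=0 w2=1 w7=1 w3=0 clk=1 w1=0 w0=0 w5=1 w6=1
t0.Δ3 w4=0 w2=1 w7=0 w3=0 clk=1 w1=1 w0=0 w5=0 w6=1
t0.Δ4 w4=0 w2=0 w7=1 w3=0 clk=1 w1=1 w0=0 w5=0 w6=1
t0.Δ5 w4=0 w2=0 w7=1 w3=0 clk=1 w1=1 w0=0 w5=0 w6=0
t0.Δ6 w4=0 w2=0 w7=1 w3=0 clk=1 w1=0 w0=0 w5=0 w6=0
t0.Δ7 w4=0 w2=0 w7=0 w3=0 clk=1 w1=0 w0=0 w5=0 w6=0
t1.Δ0 w4=0 w2=0 w7=0 w3=0 clk=1 w1=0 w0=0 w5=0 w6=0
t1.Δ1 w4=0 w2=0 w7=0 w3=0 clk=0 w1=0 w0=0 w5=0 w6=0

7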